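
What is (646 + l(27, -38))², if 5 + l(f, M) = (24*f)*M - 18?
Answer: 576048001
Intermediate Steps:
l(f, M) = -23 + 24*M*f (l(f, M) = -5 + ((24*f)*M - 18) = -5 + (24*M*f - 18) = -5 + (-18 + 24*M*f) = -23 + 24*M*f)
(646 + l(27, -38))² = (646 + (-23 + 24*(-38)*27))² = (646 + (-23 - 24624))² = (646 - 24647)² = (-24001)² = 576048001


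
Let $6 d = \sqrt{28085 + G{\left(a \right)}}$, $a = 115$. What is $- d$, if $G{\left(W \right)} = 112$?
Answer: $- \frac{\sqrt{3133}}{2} \approx -27.987$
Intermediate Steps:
$d = \frac{\sqrt{3133}}{2}$ ($d = \frac{\sqrt{28085 + 112}}{6} = \frac{\sqrt{28197}}{6} = \frac{3 \sqrt{3133}}{6} = \frac{\sqrt{3133}}{2} \approx 27.987$)
$- d = - \frac{\sqrt{3133}}{2}$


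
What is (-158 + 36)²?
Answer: 14884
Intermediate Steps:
(-158 + 36)² = (-122)² = 14884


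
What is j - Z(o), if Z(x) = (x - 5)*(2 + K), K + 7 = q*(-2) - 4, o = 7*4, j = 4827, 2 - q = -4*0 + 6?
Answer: 4850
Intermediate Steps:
q = -4 (q = 2 - (-4*0 + 6) = 2 - (0 + 6) = 2 - 1*6 = 2 - 6 = -4)
o = 28
K = -3 (K = -7 + (-4*(-2) - 4) = -7 + (8 - 4) = -7 + 4 = -3)
Z(x) = 5 - x (Z(x) = (x - 5)*(2 - 3) = (-5 + x)*(-1) = 5 - x)
j - Z(o) = 4827 - (5 - 1*28) = 4827 - (5 - 28) = 4827 - 1*(-23) = 4827 + 23 = 4850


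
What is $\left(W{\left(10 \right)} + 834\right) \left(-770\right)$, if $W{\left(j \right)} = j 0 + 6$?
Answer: $-646800$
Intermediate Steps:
$W{\left(j \right)} = 6$ ($W{\left(j \right)} = 0 + 6 = 6$)
$\left(W{\left(10 \right)} + 834\right) \left(-770\right) = \left(6 + 834\right) \left(-770\right) = 840 \left(-770\right) = -646800$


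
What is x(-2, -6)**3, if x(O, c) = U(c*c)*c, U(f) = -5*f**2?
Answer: 58773123072000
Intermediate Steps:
x(O, c) = -5*c**5 (x(O, c) = (-5*c**4)*c = -5*c**5)
x(-2, -6)**3 = (-5*(-6)**5)**3 = (-5*(-7776))**3 = 38880**3 = 58773123072000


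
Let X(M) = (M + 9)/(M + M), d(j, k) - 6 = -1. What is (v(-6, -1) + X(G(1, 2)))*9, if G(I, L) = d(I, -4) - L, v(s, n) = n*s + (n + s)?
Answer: 9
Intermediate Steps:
d(j, k) = 5 (d(j, k) = 6 - 1 = 5)
v(s, n) = n + s + n*s
G(I, L) = 5 - L
X(M) = (9 + M)/(2*M) (X(M) = (9 + M)/((2*M)) = (9 + M)*(1/(2*M)) = (9 + M)/(2*M))
(v(-6, -1) + X(G(1, 2)))*9 = ((-1 - 6 - 1*(-6)) + (9 + (5 - 1*2))/(2*(5 - 1*2)))*9 = ((-1 - 6 + 6) + (9 + (5 - 2))/(2*(5 - 2)))*9 = (-1 + (½)*(9 + 3)/3)*9 = (-1 + (½)*(⅓)*12)*9 = (-1 + 2)*9 = 1*9 = 9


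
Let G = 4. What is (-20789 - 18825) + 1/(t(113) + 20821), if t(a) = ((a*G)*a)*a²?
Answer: -25836657437709/652210265 ≈ -39614.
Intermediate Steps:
t(a) = 4*a⁴ (t(a) = ((a*4)*a)*a² = ((4*a)*a)*a² = (4*a²)*a² = 4*a⁴)
(-20789 - 18825) + 1/(t(113) + 20821) = (-20789 - 18825) + 1/(4*113⁴ + 20821) = -39614 + 1/(4*163047361 + 20821) = -39614 + 1/(652189444 + 20821) = -39614 + 1/652210265 = -25836657437709/652210265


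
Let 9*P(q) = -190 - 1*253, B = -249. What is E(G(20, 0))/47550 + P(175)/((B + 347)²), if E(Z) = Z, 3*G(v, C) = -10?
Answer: -237253/45667020 ≈ -0.0051953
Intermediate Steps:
G(v, C) = -10/3 (G(v, C) = (⅓)*(-10) = -10/3)
P(q) = -443/9 (P(q) = (-190 - 1*253)/9 = (-190 - 253)/9 = (⅑)*(-443) = -443/9)
E(G(20, 0))/47550 + P(175)/((B + 347)²) = -10/3/47550 - 443/(9*(-249 + 347)²) = -10/3*1/47550 - 443/(9*(98²)) = -1/14265 - 443/9/9604 = -1/14265 - 443/9*1/9604 = -1/14265 - 443/86436 = -237253/45667020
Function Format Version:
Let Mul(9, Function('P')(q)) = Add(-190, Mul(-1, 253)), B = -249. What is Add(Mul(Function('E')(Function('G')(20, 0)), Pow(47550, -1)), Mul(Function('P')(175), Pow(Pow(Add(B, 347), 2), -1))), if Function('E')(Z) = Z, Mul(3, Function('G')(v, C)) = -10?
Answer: Rational(-237253, 45667020) ≈ -0.0051953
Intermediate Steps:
Function('G')(v, C) = Rational(-10, 3) (Function('G')(v, C) = Mul(Rational(1, 3), -10) = Rational(-10, 3))
Function('P')(q) = Rational(-443, 9) (Function('P')(q) = Mul(Rational(1, 9), Add(-190, Mul(-1, 253))) = Mul(Rational(1, 9), Add(-190, -253)) = Mul(Rational(1, 9), -443) = Rational(-443, 9))
Add(Mul(Function('E')(Function('G')(20, 0)), Pow(47550, -1)), Mul(Function('P')(175), Pow(Pow(Add(B, 347), 2), -1))) = Add(Mul(Rational(-10, 3), Pow(47550, -1)), Mul(Rational(-443, 9), Pow(Pow(Add(-249, 347), 2), -1))) = Add(Mul(Rational(-10, 3), Rational(1, 47550)), Mul(Rational(-443, 9), Pow(Pow(98, 2), -1))) = Add(Rational(-1, 14265), Mul(Rational(-443, 9), Pow(9604, -1))) = Add(Rational(-1, 14265), Mul(Rational(-443, 9), Rational(1, 9604))) = Add(Rational(-1, 14265), Rational(-443, 86436)) = Rational(-237253, 45667020)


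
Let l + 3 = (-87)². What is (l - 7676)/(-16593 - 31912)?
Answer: 22/9701 ≈ 0.0022678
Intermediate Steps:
l = 7566 (l = -3 + (-87)² = -3 + 7569 = 7566)
(l - 7676)/(-16593 - 31912) = (7566 - 7676)/(-16593 - 31912) = -110/(-48505) = -110*(-1/48505) = 22/9701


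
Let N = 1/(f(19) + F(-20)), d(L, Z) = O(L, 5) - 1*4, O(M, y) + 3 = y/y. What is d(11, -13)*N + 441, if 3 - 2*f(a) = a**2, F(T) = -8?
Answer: 82473/187 ≈ 441.03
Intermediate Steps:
O(M, y) = -2 (O(M, y) = -3 + y/y = -3 + 1 = -2)
d(L, Z) = -6 (d(L, Z) = -2 - 1*4 = -2 - 4 = -6)
f(a) = 3/2 - a**2/2
N = -1/187 (N = 1/((3/2 - 1/2*19**2) - 8) = 1/((3/2 - 1/2*361) - 8) = 1/((3/2 - 361/2) - 8) = 1/(-179 - 8) = 1/(-187) = -1/187 ≈ -0.0053476)
d(11, -13)*N + 441 = -6*(-1/187) + 441 = 6/187 + 441 = 82473/187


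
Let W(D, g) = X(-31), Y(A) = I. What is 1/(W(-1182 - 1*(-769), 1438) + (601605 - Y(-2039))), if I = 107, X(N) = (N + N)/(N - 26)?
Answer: 57/34285448 ≈ 1.6625e-6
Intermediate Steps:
X(N) = 2*N/(-26 + N) (X(N) = (2*N)/(-26 + N) = 2*N/(-26 + N))
Y(A) = 107
W(D, g) = 62/57 (W(D, g) = 2*(-31)/(-26 - 31) = 2*(-31)/(-57) = 2*(-31)*(-1/57) = 62/57)
1/(W(-1182 - 1*(-769), 1438) + (601605 - Y(-2039))) = 1/(62/57 + (601605 - 1*107)) = 1/(62/57 + (601605 - 107)) = 1/(62/57 + 601498) = 1/(34285448/57) = 57/34285448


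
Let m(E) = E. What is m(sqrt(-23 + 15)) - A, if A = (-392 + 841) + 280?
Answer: -729 + 2*I*sqrt(2) ≈ -729.0 + 2.8284*I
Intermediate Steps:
A = 729 (A = 449 + 280 = 729)
m(sqrt(-23 + 15)) - A = sqrt(-23 + 15) - 1*729 = sqrt(-8) - 729 = 2*I*sqrt(2) - 729 = -729 + 2*I*sqrt(2)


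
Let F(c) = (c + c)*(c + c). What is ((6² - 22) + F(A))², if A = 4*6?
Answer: 5373124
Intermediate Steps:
A = 24
F(c) = 4*c² (F(c) = (2*c)*(2*c) = 4*c²)
((6² - 22) + F(A))² = ((6² - 22) + 4*24²)² = ((36 - 22) + 4*576)² = (14 + 2304)² = 2318² = 5373124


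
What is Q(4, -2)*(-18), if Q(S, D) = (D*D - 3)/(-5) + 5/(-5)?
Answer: 108/5 ≈ 21.600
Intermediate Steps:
Q(S, D) = -⅖ - D²/5 (Q(S, D) = (D² - 3)*(-⅕) + 5*(-⅕) = (-3 + D²)*(-⅕) - 1 = (⅗ - D²/5) - 1 = -⅖ - D²/5)
Q(4, -2)*(-18) = (-⅖ - ⅕*(-2)²)*(-18) = (-⅖ - ⅕*4)*(-18) = (-⅖ - ⅘)*(-18) = -6/5*(-18) = 108/5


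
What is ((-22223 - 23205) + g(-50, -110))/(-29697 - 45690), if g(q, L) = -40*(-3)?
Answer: 45308/75387 ≈ 0.60101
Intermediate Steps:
g(q, L) = 120
((-22223 - 23205) + g(-50, -110))/(-29697 - 45690) = ((-22223 - 23205) + 120)/(-29697 - 45690) = (-45428 + 120)/(-75387) = -45308*(-1/75387) = 45308/75387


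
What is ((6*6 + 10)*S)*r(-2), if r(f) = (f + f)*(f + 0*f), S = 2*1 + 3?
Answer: 1840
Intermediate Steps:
S = 5 (S = 2 + 3 = 5)
r(f) = 2*f**2 (r(f) = (2*f)*(f + 0) = (2*f)*f = 2*f**2)
((6*6 + 10)*S)*r(-2) = ((6*6 + 10)*5)*(2*(-2)**2) = ((36 + 10)*5)*(2*4) = (46*5)*8 = 230*8 = 1840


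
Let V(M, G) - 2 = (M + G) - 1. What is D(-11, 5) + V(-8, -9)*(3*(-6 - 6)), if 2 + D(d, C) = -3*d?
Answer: 607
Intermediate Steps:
V(M, G) = 1 + G + M (V(M, G) = 2 + ((M + G) - 1) = 2 + ((G + M) - 1) = 2 + (-1 + G + M) = 1 + G + M)
D(d, C) = -2 - 3*d
D(-11, 5) + V(-8, -9)*(3*(-6 - 6)) = (-2 - 3*(-11)) + (1 - 9 - 8)*(3*(-6 - 6)) = (-2 + 33) - 48*(-12) = 31 - 16*(-36) = 31 + 576 = 607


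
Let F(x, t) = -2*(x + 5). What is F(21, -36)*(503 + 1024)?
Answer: -79404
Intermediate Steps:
F(x, t) = -10 - 2*x (F(x, t) = -2*(5 + x) = -10 - 2*x)
F(21, -36)*(503 + 1024) = (-10 - 2*21)*(503 + 1024) = (-10 - 42)*1527 = -52*1527 = -79404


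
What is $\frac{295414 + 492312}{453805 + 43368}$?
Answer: $\frac{787726}{497173} \approx 1.5844$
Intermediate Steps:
$\frac{295414 + 492312}{453805 + 43368} = \frac{787726}{497173}$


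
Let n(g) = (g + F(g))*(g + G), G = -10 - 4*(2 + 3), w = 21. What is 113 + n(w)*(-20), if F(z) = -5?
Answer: 2993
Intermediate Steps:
G = -30 (G = -10 - 4*5 = -10 - 20 = -30)
n(g) = (-30 + g)*(-5 + g) (n(g) = (g - 5)*(g - 30) = (-5 + g)*(-30 + g) = (-30 + g)*(-5 + g))
113 + n(w)*(-20) = 113 + (150 + 21² - 35*21)*(-20) = 113 + (150 + 441 - 735)*(-20) = 113 - 144*(-20) = 113 + 2880 = 2993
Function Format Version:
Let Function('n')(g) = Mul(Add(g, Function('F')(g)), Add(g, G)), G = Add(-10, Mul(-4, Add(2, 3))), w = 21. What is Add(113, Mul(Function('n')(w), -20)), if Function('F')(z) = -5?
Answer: 2993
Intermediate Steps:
G = -30 (G = Add(-10, Mul(-4, 5)) = Add(-10, -20) = -30)
Function('n')(g) = Mul(Add(-30, g), Add(-5, g)) (Function('n')(g) = Mul(Add(g, -5), Add(g, -30)) = Mul(Add(-5, g), Add(-30, g)) = Mul(Add(-30, g), Add(-5, g)))
Add(113, Mul(Function('n')(w), -20)) = Add(113, Mul(Add(150, Pow(21, 2), Mul(-35, 21)), -20)) = Add(113, Mul(Add(150, 441, -735), -20)) = Add(113, Mul(-144, -20)) = Add(113, 2880) = 2993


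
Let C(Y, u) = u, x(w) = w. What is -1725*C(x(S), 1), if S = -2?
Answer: -1725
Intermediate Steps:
-1725*C(x(S), 1) = -1725*1 = -1725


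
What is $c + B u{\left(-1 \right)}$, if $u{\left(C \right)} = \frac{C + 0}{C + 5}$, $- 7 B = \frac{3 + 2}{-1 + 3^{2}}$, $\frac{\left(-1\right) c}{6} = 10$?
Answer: $- \frac{13435}{224} \approx -59.978$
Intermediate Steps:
$c = -60$ ($c = \left(-6\right) 10 = -60$)
$B = - \frac{5}{56}$ ($B = - \frac{\left(3 + 2\right) \frac{1}{-1 + 3^{2}}}{7} = - \frac{5 \frac{1}{-1 + 9}}{7} = - \frac{5 \cdot \frac{1}{8}}{7} = \left(- \frac{1}{7}\right) \frac{5}{8} = - \frac{5}{56} \approx -0.089286$)
$u{\left(C \right)} = \frac{C}{5 + C}$
$c + B u{\left(-1 \right)} = -60 - \frac{5 \left(- \frac{1}{5 - 1}\right)}{56} = -60 - \frac{5 \left(- \frac{1}{4}\right)}{56} = -60 - \frac{5 \left(\left(-1\right) \frac{1}{4}\right)}{56} = -60 - - \frac{5}{224} = -60 + \frac{5}{224} = - \frac{13435}{224}$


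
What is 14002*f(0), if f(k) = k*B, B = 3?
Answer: 0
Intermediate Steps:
f(k) = 3*k (f(k) = k*3 = 3*k)
14002*f(0) = 14002*(3*0) = 14002*0 = 0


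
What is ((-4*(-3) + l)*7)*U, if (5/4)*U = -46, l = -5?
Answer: -9016/5 ≈ -1803.2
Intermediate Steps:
U = -184/5 (U = (4/5)*(-46) = -184/5 ≈ -36.800)
((-4*(-3) + l)*7)*U = ((-4*(-3) - 5)*7)*(-184/5) = ((12 - 5)*7)*(-184/5) = (7*7)*(-184/5) = 49*(-184/5) = -9016/5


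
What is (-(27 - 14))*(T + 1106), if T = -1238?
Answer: 1716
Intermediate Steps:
(-(27 - 14))*(T + 1106) = (-(27 - 14))*(-1238 + 1106) = -1*13*(-132) = -13*(-132) = 1716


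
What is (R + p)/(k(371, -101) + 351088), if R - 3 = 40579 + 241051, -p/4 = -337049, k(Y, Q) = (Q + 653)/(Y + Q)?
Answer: 73342305/15799052 ≈ 4.6422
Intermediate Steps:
k(Y, Q) = (653 + Q)/(Q + Y)
p = 1348196 (p = -4*(-337049) = 1348196)
R = 281633 (R = 3 + (40579 + 241051) = 3 + 281630 = 281633)
(R + p)/(k(371, -101) + 351088) = (281633 + 1348196)/((653 - 101)/(-101 + 371) + 351088) = 1629829/(552/270 + 351088) = 1629829/((1/270)*552 + 351088) = 1629829/(92/45 + 351088) = 1629829/(15799052/45) = 1629829*(45/15799052) = 73342305/15799052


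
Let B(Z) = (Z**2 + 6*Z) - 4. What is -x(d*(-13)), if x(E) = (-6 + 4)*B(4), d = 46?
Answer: 72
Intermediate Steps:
B(Z) = -4 + Z**2 + 6*Z
x(E) = -72 (x(E) = (-6 + 4)*(-4 + 4**2 + 6*4) = -2*(-4 + 16 + 24) = -2*36 = -72)
-x(d*(-13)) = -1*(-72) = 72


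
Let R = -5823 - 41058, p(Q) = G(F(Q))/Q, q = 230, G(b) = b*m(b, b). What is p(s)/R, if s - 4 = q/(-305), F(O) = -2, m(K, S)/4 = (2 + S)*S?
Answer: 0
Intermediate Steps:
m(K, S) = 4*S*(2 + S) (m(K, S) = 4*((2 + S)*S) = 4*(S*(2 + S)) = 4*S*(2 + S))
G(b) = 4*b²*(2 + b) (G(b) = b*(4*b*(2 + b)) = 4*b²*(2 + b))
s = 198/61 (s = 4 + 230/(-305) = 4 + 230*(-1/305) = 4 - 46/61 = 198/61 ≈ 3.2459)
p(Q) = 0 (p(Q) = (4*(-2)²*(2 - 2))/Q = (4*4*0)/Q = 0/Q = 0)
R = -46881
p(s)/R = 0/(-46881) = 0*(-1/46881) = 0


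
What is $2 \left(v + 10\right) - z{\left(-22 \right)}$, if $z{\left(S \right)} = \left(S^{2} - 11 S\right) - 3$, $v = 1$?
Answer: $-701$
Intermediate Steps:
$z{\left(S \right)} = -3 + S^{2} - 11 S$
$2 \left(v + 10\right) - z{\left(-22 \right)} = 2 \left(1 + 10\right) - \left(-3 + \left(-22\right)^{2} - -242\right) = 2 \cdot 11 - \left(-3 + 484 + 242\right) = 22 - 723 = -701$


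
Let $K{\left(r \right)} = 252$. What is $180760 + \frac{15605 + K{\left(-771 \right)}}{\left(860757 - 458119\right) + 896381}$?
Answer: $\frac{234810690297}{1299019} \approx 1.8076 \cdot 10^{5}$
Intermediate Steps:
$180760 + \frac{15605 + K{\left(-771 \right)}}{\left(860757 - 458119\right) + 896381} = 180760 + \frac{15605 + 252}{\left(860757 - 458119\right) + 896381} = 180760 + \frac{15857}{402638 + 896381} = 180760 + \frac{15857}{1299019} = \frac{234810690297}{1299019}$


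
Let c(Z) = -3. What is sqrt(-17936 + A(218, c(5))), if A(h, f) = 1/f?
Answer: I*sqrt(161427)/3 ≈ 133.93*I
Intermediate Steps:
sqrt(-17936 + A(218, c(5))) = sqrt(-17936 + 1/(-3)) = sqrt(-17936 - 1/3) = sqrt(-53809/3) = I*sqrt(161427)/3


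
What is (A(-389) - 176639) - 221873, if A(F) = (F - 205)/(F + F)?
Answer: -155020871/389 ≈ -3.9851e+5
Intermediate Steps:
A(F) = (-205 + F)/(2*F) (A(F) = (-205 + F)/((2*F)) = (-205 + F)*(1/(2*F)) = (-205 + F)/(2*F))
(A(-389) - 176639) - 221873 = ((½)*(-205 - 389)/(-389) - 176639) - 221873 = ((½)*(-1/389)*(-594) - 176639) - 221873 = (297/389 - 176639) - 221873 = -68712274/389 - 221873 = -155020871/389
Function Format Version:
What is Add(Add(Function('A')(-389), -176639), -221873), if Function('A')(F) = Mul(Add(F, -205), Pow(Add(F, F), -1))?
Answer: Rational(-155020871, 389) ≈ -3.9851e+5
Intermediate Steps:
Function('A')(F) = Mul(Rational(1, 2), Pow(F, -1), Add(-205, F)) (Function('A')(F) = Mul(Add(-205, F), Pow(Mul(2, F), -1)) = Mul(Add(-205, F), Mul(Rational(1, 2), Pow(F, -1))) = Mul(Rational(1, 2), Pow(F, -1), Add(-205, F)))
Add(Add(Function('A')(-389), -176639), -221873) = Add(Add(Mul(Rational(1, 2), Pow(-389, -1), Add(-205, -389)), -176639), -221873) = Add(Add(Mul(Rational(1, 2), Rational(-1, 389), -594), -176639), -221873) = Add(Add(Rational(297, 389), -176639), -221873) = Add(Rational(-68712274, 389), -221873) = Rational(-155020871, 389)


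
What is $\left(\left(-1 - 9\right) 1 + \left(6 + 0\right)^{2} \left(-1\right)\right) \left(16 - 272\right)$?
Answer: $11776$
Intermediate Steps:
$\left(\left(-1 - 9\right) 1 + \left(6 + 0\right)^{2} \left(-1\right)\right) \left(16 - 272\right) = \left(\left(-1 - 9\right) 1 + 6^{2} \left(-1\right)\right) \left(-256\right) = \left(\left(-10\right) 1 + 36 \left(-1\right)\right) \left(-256\right) = \left(-10 - 36\right) \left(-256\right) = \left(-46\right) \left(-256\right) = 11776$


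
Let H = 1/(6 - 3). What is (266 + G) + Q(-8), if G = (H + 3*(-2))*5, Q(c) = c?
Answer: 689/3 ≈ 229.67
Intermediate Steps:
H = 1/3 ≈ 0.33333
G = -85/3 (G = (1/3 + 3*(-2))*5 = (1/3 - 6)*5 = -17/3*5 = -85/3 ≈ -28.333)
(266 + G) + Q(-8) = (266 - 85/3) - 8 = 713/3 - 8 = 689/3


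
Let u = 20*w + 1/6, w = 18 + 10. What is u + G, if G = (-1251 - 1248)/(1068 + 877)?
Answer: 6522151/11670 ≈ 558.88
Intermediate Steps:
w = 28
G = -2499/1945 ≈ -1.2848
u = 3361/6 (u = 20*28 + 1/6 = 560 + ⅙ = 3361/6 ≈ 560.17)
u + G = 3361/6 - 2499/1945 = 6522151/11670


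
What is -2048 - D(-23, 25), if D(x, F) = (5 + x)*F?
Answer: -1598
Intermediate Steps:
D(x, F) = F*(5 + x)
-2048 - D(-23, 25) = -2048 - 25*(5 - 23) = -2048 - 25*(-18) = -2048 - 1*(-450) = -2048 + 450 = -1598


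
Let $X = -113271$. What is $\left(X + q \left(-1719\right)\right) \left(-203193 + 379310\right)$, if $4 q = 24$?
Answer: $-21765419445$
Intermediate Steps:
$q = 6$ ($q = \frac{1}{4} \cdot 24 = 6$)
$\left(X + q \left(-1719\right)\right) \left(-203193 + 379310\right) = \left(-113271 + 6 \left(-1719\right)\right) \left(-203193 + 379310\right) = \left(-113271 - 10314\right) 176117 = \left(-123585\right) 176117 = -21765419445$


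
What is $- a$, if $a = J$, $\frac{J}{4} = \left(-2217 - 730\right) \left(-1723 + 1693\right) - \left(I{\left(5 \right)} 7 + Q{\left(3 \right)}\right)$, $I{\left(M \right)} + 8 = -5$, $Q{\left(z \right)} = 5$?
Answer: $-353984$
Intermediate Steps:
$I{\left(M \right)} = -13$ ($I{\left(M \right)} = -8 - 5 = -13$)
$J = 353984$ ($J = 4 \left(\left(-2217 - 730\right) \left(-1723 + 1693\right) - \left(\left(-13\right) 7 + 5\right)\right) = 4 \left(\left(-2947\right) \left(-30\right) - \left(-91 + 5\right)\right) = 4 \left(88410 - -86\right) = 4 \left(88410 + 86\right) = 4 \cdot 88496 = 353984$)
$a = 353984$
$- a = \left(-1\right) 353984 = -353984$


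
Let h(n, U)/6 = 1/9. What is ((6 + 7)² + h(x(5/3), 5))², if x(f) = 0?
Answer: 259081/9 ≈ 28787.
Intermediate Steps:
h(n, U) = ⅔ (h(n, U) = 6/9 = 6*(⅑) = ⅔)
((6 + 7)² + h(x(5/3), 5))² = ((6 + 7)² + ⅔)² = (13² + ⅔)² = (169 + ⅔)² = (509/3)² = 259081/9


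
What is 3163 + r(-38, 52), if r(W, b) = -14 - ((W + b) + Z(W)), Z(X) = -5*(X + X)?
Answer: 2755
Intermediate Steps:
Z(X) = -10*X
r(W, b) = -14 - b + 9*W (r(W, b) = -14 - ((W + b) - 10*W) = -14 - (b - 9*W) = -14 + (-b + 9*W) = -14 - b + 9*W)
3163 + r(-38, 52) = 3163 + (-14 - 1*52 + 9*(-38)) = 3163 + (-14 - 52 - 342) = 3163 - 408 = 2755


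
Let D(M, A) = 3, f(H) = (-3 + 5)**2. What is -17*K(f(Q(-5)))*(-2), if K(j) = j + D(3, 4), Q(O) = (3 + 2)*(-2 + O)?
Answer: 238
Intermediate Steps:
Q(O) = -10 + 5*O (Q(O) = 5*(-2 + O) = -10 + 5*O)
f(H) = 4 (f(H) = 2**2 = 4)
K(j) = 3 + j (K(j) = j + 3 = 3 + j)
-17*K(f(Q(-5)))*(-2) = -17*(3 + 4)*(-2) = -17*7*(-2) = -119*(-2) = 238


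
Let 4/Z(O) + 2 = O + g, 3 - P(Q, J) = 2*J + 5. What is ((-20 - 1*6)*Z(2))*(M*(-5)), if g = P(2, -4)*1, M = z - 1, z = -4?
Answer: -1300/3 ≈ -433.33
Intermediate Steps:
M = -5 (M = -4 - 1 = -5)
P(Q, J) = -2 - 2*J (P(Q, J) = 3 - (2*J + 5) = 3 - (5 + 2*J) = 3 + (-5 - 2*J) = -2 - 2*J)
g = 6 (g = (-2 - 2*(-4))*1 = (-2 + 8)*1 = 6*1 = 6)
Z(O) = 4/(4 + O) (Z(O) = 4/(-2 + (O + 6)) = 4/(-2 + (6 + O)) = 4/(4 + O))
((-20 - 1*6)*Z(2))*(M*(-5)) = ((-20 - 1*6)*(4/(4 + 2)))*(-5*(-5)) = ((-20 - 6)*(4/6))*25 = -104/6*25 = -26*⅔*25 = -52/3*25 = -1300/3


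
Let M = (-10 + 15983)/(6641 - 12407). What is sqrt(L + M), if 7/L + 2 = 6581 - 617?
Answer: I*sqrt(212822527038)/277233 ≈ 1.664*I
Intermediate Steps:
M = -15973/5766 (M = 15973/(-5766) = 15973*(-1/5766) = -15973/5766 ≈ -2.7702)
L = 7/5962 (L = 7/(-2 + (6581 - 617)) = 7/(-2 + 5964) = 7/5962 ≈ 0.0011741)
sqrt(L + M) = sqrt(7/5962 - 15973/5766) = sqrt(-23797666/8594223) = I*sqrt(212822527038)/277233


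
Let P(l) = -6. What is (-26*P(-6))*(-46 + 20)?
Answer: -4056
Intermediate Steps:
(-26*P(-6))*(-46 + 20) = (-26*(-6))*(-46 + 20) = 156*(-26) = -4056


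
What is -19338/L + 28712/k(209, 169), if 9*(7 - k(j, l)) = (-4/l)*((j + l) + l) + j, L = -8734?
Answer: -8658801375/4463471 ≈ -1939.9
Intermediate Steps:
k(j, l) = 7 - j/9 + 4*(j + 2*l)/(9*l) (k(j, l) = 7 - ((-4/l)*((j + l) + l) + j)/9 = 7 - ((-4/l)*(j + 2*l) + j)/9 = 7 - (-4*(j + 2*l)/l + j)/9 = 7 - (j - 4*(j + 2*l)/l)/9 = 7 + (-j/9 + 4*(j + 2*l)/(9*l)) = 7 - j/9 + 4*(j + 2*l)/(9*l))
-19338/L + 28712/k(209, 169) = -19338/(-8734) + 28712/(((⅑)*(4*209 - 1*169*(-71 + 209))/169)) = -19338*(-1/8734) + 28712/(((⅑)*(1/169)*(836 - 1*169*138))) = 879/397 + 28712/(((⅑)*(1/169)*(836 - 23322))) = 879/397 + 28712/(((⅑)*(1/169)*(-22486))) = 879/397 + 28712/(-22486/1521) = 879/397 + 28712*(-1521/22486) = 879/397 - 21835476/11243 = -8658801375/4463471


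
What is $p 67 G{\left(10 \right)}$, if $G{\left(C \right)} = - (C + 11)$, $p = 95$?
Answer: $-133665$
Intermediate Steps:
$G{\left(C \right)} = -11 - C$ ($G{\left(C \right)} = - (11 + C) = -11 - C$)
$p 67 G{\left(10 \right)} = 95 \cdot 67 \left(-11 - 10\right) = 6365 \left(-11 - 10\right) = 6365 \left(-21\right) = -133665$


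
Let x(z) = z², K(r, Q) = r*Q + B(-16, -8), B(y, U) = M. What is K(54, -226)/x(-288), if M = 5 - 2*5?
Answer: -12209/82944 ≈ -0.14720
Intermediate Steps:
M = -5 (M = 5 - 10 = -5)
B(y, U) = -5
K(r, Q) = -5 + Q*r (K(r, Q) = r*Q - 5 = Q*r - 5 = -5 + Q*r)
K(54, -226)/x(-288) = (-5 - 226*54)/((-288)²) = (-5 - 12204)/82944 = -12209*1/82944 = -12209/82944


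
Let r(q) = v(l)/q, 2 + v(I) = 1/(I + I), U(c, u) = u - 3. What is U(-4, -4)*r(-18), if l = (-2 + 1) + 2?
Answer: -7/12 ≈ -0.58333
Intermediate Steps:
l = 1 (l = -1 + 2 = 1)
U(c, u) = -3 + u
v(I) = -2 + 1/(2*I) (v(I) = -2 + 1/(I + I) = -2 + 1/(2*I))
r(q) = -3/(2*q) (r(q) = (-2 + (½)/1)/q = (-2 + (½)*1)/q = (-2 + ½)/q = -3/(2*q))
U(-4, -4)*r(-18) = (-3 - 4)*(-3/2/(-18)) = -(-21)*(-1)/(2*18) = -7*1/12 = -7/12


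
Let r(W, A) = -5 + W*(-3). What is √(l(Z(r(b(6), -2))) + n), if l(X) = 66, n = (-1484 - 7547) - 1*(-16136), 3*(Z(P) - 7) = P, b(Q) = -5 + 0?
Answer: √7171 ≈ 84.682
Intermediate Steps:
b(Q) = -5
r(W, A) = -5 - 3*W
Z(P) = 7 + P/3
n = 7105 (n = -9031 + 16136 = 7105)
√(l(Z(r(b(6), -2))) + n) = √(66 + 7105) = √7171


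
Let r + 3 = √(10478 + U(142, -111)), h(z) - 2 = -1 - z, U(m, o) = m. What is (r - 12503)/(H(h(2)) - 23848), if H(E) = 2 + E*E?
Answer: 12506/23845 - 6*√295/23845 ≈ 0.52015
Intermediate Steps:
h(z) = 1 - z (h(z) = 2 + (-1 - z) = 1 - z)
H(E) = 2 + E²
r = -3 + 6*√295 (r = -3 + √(10478 + 142) = -3 + √10620 = -3 + 6*√295 ≈ 100.05)
(r - 12503)/(H(h(2)) - 23848) = ((-3 + 6*√295) - 12503)/((2 + (1 - 1*2)²) - 23848) = (-12506 + 6*√295)/((2 + (1 - 2)²) - 23848) = (-12506 + 6*√295)/((2 + (-1)²) - 23848) = (-12506 + 6*√295)/((2 + 1) - 23848) = (-12506 + 6*√295)/(3 - 23848) = (-12506 + 6*√295)/(-23845) = (-12506 + 6*√295)*(-1/23845) = 12506/23845 - 6*√295/23845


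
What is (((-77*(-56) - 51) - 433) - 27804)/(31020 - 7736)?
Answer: -5994/5821 ≈ -1.0297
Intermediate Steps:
(((-77*(-56) - 51) - 433) - 27804)/(31020 - 7736) = (((4312 - 51) - 433) - 27804)/23284 = ((4261 - 433) - 27804)*(1/23284) = (3828 - 27804)*(1/23284) = -23976*1/23284 = -5994/5821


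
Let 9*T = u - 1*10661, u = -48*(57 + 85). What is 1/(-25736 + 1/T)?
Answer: -17477/449788081 ≈ -3.8856e-5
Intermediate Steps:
u = -6816 (u = -48*142 = -6816)
T = -17477/9 (T = (-6816 - 1*10661)/9 = (-6816 - 10661)/9 = (⅑)*(-17477) = -17477/9 ≈ -1941.9)
1/(-25736 + 1/T) = 1/(-25736 + 1/(-17477/9)) = 1/(-25736 - 9/17477) = 1/(-449788081/17477) = -17477/449788081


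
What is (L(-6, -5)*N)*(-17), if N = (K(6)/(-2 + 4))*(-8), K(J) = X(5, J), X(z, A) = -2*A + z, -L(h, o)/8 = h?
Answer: -22848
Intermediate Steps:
L(h, o) = -8*h
X(z, A) = z - 2*A
K(J) = 5 - 2*J
N = 28 (N = ((5 - 2*6)/(-2 + 4))*(-8) = ((5 - 12)/2)*(-8) = ((1/2)*(-7))*(-8) = -7/2*(-8) = 28)
(L(-6, -5)*N)*(-17) = (-8*(-6)*28)*(-17) = (48*28)*(-17) = 1344*(-17) = -22848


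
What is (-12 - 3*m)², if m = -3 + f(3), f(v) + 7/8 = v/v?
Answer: 729/64 ≈ 11.391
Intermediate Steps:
f(v) = ⅛ (f(v) = -7/8 + v/v = -7/8 + 1 = ⅛)
m = -23/8 (m = -3 + ⅛ = -23/8 ≈ -2.8750)
(-12 - 3*m)² = (-12 - 3*(-23/8))² = (-12 + 69/8)² = (-27/8)² = 729/64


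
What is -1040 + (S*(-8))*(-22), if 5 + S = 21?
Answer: 1776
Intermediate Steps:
S = 16 (S = -5 + 21 = 16)
-1040 + (S*(-8))*(-22) = -1040 + (16*(-8))*(-22) = -1040 - 128*(-22) = -1040 + 2816 = 1776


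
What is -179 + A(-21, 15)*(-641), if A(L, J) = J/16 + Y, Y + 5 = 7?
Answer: -32991/16 ≈ -2061.9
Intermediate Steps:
Y = 2 (Y = -5 + 7 = 2)
A(L, J) = 2 + J/16 (A(L, J) = J/16 + 2 = 2 + J/16)
-179 + A(-21, 15)*(-641) = -179 + (2 + (1/16)*15)*(-641) = -179 + (2 + 15/16)*(-641) = -179 + (47/16)*(-641) = -179 - 30127/16 = -32991/16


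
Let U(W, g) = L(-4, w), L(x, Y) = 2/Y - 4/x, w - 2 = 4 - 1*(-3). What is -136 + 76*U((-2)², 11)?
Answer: -388/9 ≈ -43.111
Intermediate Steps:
w = 9 (w = 2 + (4 - 1*(-3)) = 2 + (4 + 3) = 2 + 7 = 9)
L(x, Y) = -4/x + 2/Y
U(W, g) = 11/9 (U(W, g) = -4/(-4) + 2/9 = -4*(-¼) + 2*(⅑) = 1 + 2/9 = 11/9)
-136 + 76*U((-2)², 11) = -136 + 76*(11/9) = -136 + 836/9 = -388/9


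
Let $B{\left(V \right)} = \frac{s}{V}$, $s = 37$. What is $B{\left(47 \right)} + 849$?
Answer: $\frac{39940}{47} \approx 849.79$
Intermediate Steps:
$B{\left(V \right)} = \frac{37}{V}$
$B{\left(47 \right)} + 849 = \frac{37}{47} + 849 = \frac{39940}{47}$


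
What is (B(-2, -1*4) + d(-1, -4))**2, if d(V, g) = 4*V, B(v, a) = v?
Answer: 36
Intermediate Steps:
(B(-2, -1*4) + d(-1, -4))**2 = (-2 + 4*(-1))**2 = (-2 - 4)**2 = (-6)**2 = 36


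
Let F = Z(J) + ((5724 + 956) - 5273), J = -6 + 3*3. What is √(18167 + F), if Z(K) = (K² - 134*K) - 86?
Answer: √19095 ≈ 138.18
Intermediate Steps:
J = 3 (J = -6 + 9 = 3)
Z(K) = -86 + K² - 134*K
F = 928 (F = (-86 + 3² - 134*3) + ((5724 + 956) - 5273) = (-86 + 9 - 402) + (6680 - 5273) = -479 + 1407 = 928)
√(18167 + F) = √(18167 + 928) = √19095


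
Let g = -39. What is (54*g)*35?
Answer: -73710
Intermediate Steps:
(54*g)*35 = (54*(-39))*35 = -2106*35 = -73710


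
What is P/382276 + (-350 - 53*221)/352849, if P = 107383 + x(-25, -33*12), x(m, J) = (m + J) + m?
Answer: 33121218125/134885704324 ≈ 0.24555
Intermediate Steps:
x(m, J) = J + 2*m (x(m, J) = (J + m) + m = J + 2*m)
P = 106937 (P = 107383 + (-33*12 + 2*(-25)) = 107383 + (-396 - 50) = 107383 - 446 = 106937)
P/382276 + (-350 - 53*221)/352849 = 106937/382276 + (-350 - 53*221)/352849 = 106937*(1/382276) + (-350 - 11713)*(1/352849) = 106937/382276 - 12063*1/352849 = 106937/382276 - 12063/352849 = 33121218125/134885704324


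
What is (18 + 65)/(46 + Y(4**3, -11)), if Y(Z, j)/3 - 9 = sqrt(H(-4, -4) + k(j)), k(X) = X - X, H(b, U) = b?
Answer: 6059/5365 - 498*I/5365 ≈ 1.1294 - 0.092824*I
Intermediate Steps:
k(X) = 0
Y(Z, j) = 27 + 6*I (Y(Z, j) = 27 + 3*sqrt(-4 + 0) = 27 + 3*sqrt(-4) = 27 + 3*(2*I) = 27 + 6*I)
(18 + 65)/(46 + Y(4**3, -11)) = (18 + 65)/(46 + (27 + 6*I)) = 83/(73 + 6*I) = 83*((73 - 6*I)/5365) = 83*(73 - 6*I)/5365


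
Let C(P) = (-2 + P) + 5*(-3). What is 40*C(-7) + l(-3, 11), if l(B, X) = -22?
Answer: -982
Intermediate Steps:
C(P) = -17 + P (C(P) = (-2 + P) - 15 = -17 + P)
40*C(-7) + l(-3, 11) = 40*(-17 - 7) - 22 = 40*(-24) - 22 = -960 - 22 = -982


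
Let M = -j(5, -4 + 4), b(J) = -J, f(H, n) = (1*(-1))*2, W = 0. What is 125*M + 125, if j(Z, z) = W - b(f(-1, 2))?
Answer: 375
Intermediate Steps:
f(H, n) = -2 (f(H, n) = -1*2 = -2)
j(Z, z) = -2 (j(Z, z) = 0 - (-1)*(-2) = 0 - 1*2 = 0 - 2 = -2)
M = 2 (M = -1*(-2) = 2)
125*M + 125 = 125*2 + 125 = 250 + 125 = 375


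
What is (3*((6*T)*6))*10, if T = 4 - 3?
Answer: 1080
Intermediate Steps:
T = 1
(3*((6*T)*6))*10 = (3*((6*1)*6))*10 = (3*(6*6))*10 = (3*36)*10 = 108*10 = 1080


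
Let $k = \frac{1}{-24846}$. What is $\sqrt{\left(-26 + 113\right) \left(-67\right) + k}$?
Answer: $\frac{i \sqrt{3598379965410}}{24846} \approx 76.348 i$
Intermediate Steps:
$k = - \frac{1}{24846} \approx -4.0248 \cdot 10^{-5}$
$\sqrt{\left(-26 + 113\right) \left(-67\right) + k} = \sqrt{\left(-26 + 113\right) \left(-67\right) - \frac{1}{24846}} = \sqrt{87 \left(-67\right) - \frac{1}{24846}} = \sqrt{-5829 - \frac{1}{24846}} = \sqrt{- \frac{144827335}{24846}} = \frac{i \sqrt{3598379965410}}{24846}$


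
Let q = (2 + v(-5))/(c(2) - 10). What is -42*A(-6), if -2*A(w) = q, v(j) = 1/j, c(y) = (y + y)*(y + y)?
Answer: 63/10 ≈ 6.3000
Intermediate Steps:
c(y) = 4*y² (c(y) = (2*y)*(2*y) = 4*y²)
q = 3/10 (q = (2 + 1/(-5))/(4*2² - 10) = (2 - ⅕)/(4*4 - 10) = 9/(5*(16 - 10)) = (9/5)/6 = (9/5)*(⅙) = 3/10 ≈ 0.30000)
A(w) = -3/20 (A(w) = -½*3/10 = -3/20)
-42*A(-6) = -42*(-3/20) = 63/10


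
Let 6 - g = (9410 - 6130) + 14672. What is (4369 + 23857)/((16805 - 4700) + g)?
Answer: -2566/531 ≈ -4.8324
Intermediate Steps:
g = -17946 (g = 6 - ((9410 - 6130) + 14672) = 6 - (3280 + 14672) = 6 - 1*17952 = 6 - 17952 = -17946)
(4369 + 23857)/((16805 - 4700) + g) = (4369 + 23857)/((16805 - 4700) - 17946) = 28226/(12105 - 17946) = 28226/(-5841) = 28226*(-1/5841) = -2566/531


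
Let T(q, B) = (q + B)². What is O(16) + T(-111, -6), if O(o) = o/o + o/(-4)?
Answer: 13686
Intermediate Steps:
O(o) = 1 - o/4 (O(o) = 1 + o*(-¼) = 1 - o/4)
T(q, B) = (B + q)²
O(16) + T(-111, -6) = (1 - ¼*16) + (-6 - 111)² = (1 - 4) + (-117)² = -3 + 13689 = 13686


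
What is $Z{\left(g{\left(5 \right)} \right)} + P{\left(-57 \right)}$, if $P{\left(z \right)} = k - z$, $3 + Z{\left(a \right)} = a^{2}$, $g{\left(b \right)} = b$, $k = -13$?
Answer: $66$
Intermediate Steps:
$Z{\left(a \right)} = -3 + a^{2}$
$P{\left(z \right)} = -13 - z$
$Z{\left(g{\left(5 \right)} \right)} + P{\left(-57 \right)} = \left(-3 + 5^{2}\right) - -44 = \left(-3 + 25\right) + \left(-13 + 57\right) = 22 + 44 = 66$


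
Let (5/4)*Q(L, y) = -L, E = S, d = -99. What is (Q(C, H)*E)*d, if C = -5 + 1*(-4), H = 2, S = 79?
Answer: -281556/5 ≈ -56311.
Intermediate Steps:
E = 79
C = -9 (C = -5 - 4 = -9)
Q(L, y) = -4*L/5 (Q(L, y) = 4*(-L)/5 = -4*L/5)
(Q(C, H)*E)*d = (-⅘*(-9)*79)*(-99) = ((36/5)*79)*(-99) = (2844/5)*(-99) = -281556/5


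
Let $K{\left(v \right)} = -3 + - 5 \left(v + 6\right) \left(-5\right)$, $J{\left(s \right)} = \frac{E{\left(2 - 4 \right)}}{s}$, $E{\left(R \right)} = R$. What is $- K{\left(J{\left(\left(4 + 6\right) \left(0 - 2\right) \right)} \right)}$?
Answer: $- \frac{299}{2} \approx -149.5$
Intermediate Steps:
$J{\left(s \right)} = - \frac{2}{s}$ ($J{\left(s \right)} = \frac{2 - 4}{s} = - \frac{2}{s}$)
$K{\left(v \right)} = 147 + 25 v$ ($K{\left(v \right)} = -3 + - 5 \left(6 + v\right) \left(-5\right) = -3 + \left(-30 - 5 v\right) \left(-5\right) = -3 + \left(150 + 25 v\right) = 147 + 25 v$)
$- K{\left(J{\left(\left(4 + 6\right) \left(0 - 2\right) \right)} \right)} = - (147 + 25 \left(- \frac{2}{\left(4 + 6\right) \left(0 - 2\right)}\right)) = - (147 + 25 \left(- \frac{2}{10 \left(-2\right)}\right)) = - (147 + 25 \left(- \frac{2}{-20}\right)) = - (147 + 25 \left(\left(-2\right) \left(- \frac{1}{20}\right)\right)) = - (147 + 25 \cdot \frac{1}{10}) = - (147 + \frac{5}{2}) = \left(-1\right) \frac{299}{2} = - \frac{299}{2}$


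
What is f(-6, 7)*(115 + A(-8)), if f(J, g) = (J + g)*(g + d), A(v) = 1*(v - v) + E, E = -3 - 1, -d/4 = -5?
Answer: 2997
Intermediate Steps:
d = 20 (d = -4*(-5) = 20)
E = -4
A(v) = -4 (A(v) = 1*(v - v) - 4 = 1*0 - 4 = 0 - 4 = -4)
f(J, g) = (20 + g)*(J + g) (f(J, g) = (J + g)*(g + 20) = (J + g)*(20 + g) = (20 + g)*(J + g))
f(-6, 7)*(115 + A(-8)) = (7**2 + 20*(-6) + 20*7 - 6*7)*(115 - 4) = (49 - 120 + 140 - 42)*111 = 27*111 = 2997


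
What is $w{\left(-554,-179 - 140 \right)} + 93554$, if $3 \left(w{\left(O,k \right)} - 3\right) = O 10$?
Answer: $\frac{275131}{3} \approx 91710.0$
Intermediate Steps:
$w{\left(O,k \right)} = 3 + \frac{10 O}{3}$ ($w{\left(O,k \right)} = 3 + \frac{O 10}{3} = 3 + \frac{10 O}{3}$)
$w{\left(-554,-179 - 140 \right)} + 93554 = \left(3 + \frac{10}{3} \left(-554\right)\right) + 93554 = \left(3 - \frac{5540}{3}\right) + 93554 = - \frac{5531}{3} + 93554 = \frac{275131}{3}$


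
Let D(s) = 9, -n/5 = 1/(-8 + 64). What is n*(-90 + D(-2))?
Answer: 405/56 ≈ 7.2321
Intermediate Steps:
n = -5/56 (n = -5/(-8 + 64) = -5/56 ≈ -0.089286)
n*(-90 + D(-2)) = -5*(-90 + 9)/56 = -5/56*(-81) = 405/56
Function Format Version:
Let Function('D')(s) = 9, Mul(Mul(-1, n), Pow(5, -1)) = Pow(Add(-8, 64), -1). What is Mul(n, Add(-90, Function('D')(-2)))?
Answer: Rational(405, 56) ≈ 7.2321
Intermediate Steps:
n = Rational(-5, 56) (n = Mul(-5, Pow(Add(-8, 64), -1)) = Mul(-5, Pow(56, -1)) = Mul(-5, Rational(1, 56)) = Rational(-5, 56) ≈ -0.089286)
Mul(n, Add(-90, Function('D')(-2))) = Mul(Rational(-5, 56), Add(-90, 9)) = Mul(Rational(-5, 56), -81) = Rational(405, 56)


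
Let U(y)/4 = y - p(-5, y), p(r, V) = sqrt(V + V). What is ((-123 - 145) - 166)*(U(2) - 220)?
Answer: 95480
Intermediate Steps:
p(r, V) = sqrt(2)*sqrt(V) (p(r, V) = sqrt(2*V) = sqrt(2)*sqrt(V))
U(y) = 4*y - 4*sqrt(2)*sqrt(y) (U(y) = 4*(y - sqrt(2)*sqrt(y)) = 4*y - 4*sqrt(2)*sqrt(y))
((-123 - 145) - 166)*(U(2) - 220) = ((-123 - 145) - 166)*((4*2 - 4*sqrt(2)*sqrt(2)) - 220) = (-268 - 166)*((8 - 8) - 220) = -434*(0 - 220) = -434*(-220) = 95480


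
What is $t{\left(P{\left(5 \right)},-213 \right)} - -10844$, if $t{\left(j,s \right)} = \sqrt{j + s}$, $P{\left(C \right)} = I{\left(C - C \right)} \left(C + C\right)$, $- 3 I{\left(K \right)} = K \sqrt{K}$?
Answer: $10844 + i \sqrt{213} \approx 10844.0 + 14.595 i$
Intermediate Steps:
$I{\left(K \right)} = - \frac{K^{\frac{3}{2}}}{3}$ ($I{\left(K \right)} = - \frac{K \sqrt{K}}{3} = - \frac{K^{\frac{3}{2}}}{3}$)
$P{\left(C \right)} = 0$ ($P{\left(C \right)} = - \frac{\left(C - C\right)^{\frac{3}{2}}}{3} \left(C + C\right) = - \frac{0^{\frac{3}{2}}}{3} \cdot 2 C = \left(- \frac{1}{3}\right) 0 \cdot 2 C = 0 \cdot 2 C = 0$)
$t{\left(P{\left(5 \right)},-213 \right)} - -10844 = \sqrt{0 - 213} - -10844 = \sqrt{-213} + 10844 = i \sqrt{213} + 10844 = 10844 + i \sqrt{213}$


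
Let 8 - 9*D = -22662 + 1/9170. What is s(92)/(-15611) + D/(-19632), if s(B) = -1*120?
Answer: -338983119121/2810377143840 ≈ -0.12062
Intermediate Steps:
s(B) = -120
D = 23098211/9170 (D = 8/9 - (-22662 + 1/9170)/9 = 8/9 - 1/9*(-207810539/9170) = 8/9 + 207810539/82530 = 23098211/9170 ≈ 2518.9)
s(92)/(-15611) + D/(-19632) = -120/(-15611) + (23098211/9170)/(-19632) = -120*(-1/15611) + (23098211/9170)*(-1/19632) = 120/15611 - 23098211/180025440 = -338983119121/2810377143840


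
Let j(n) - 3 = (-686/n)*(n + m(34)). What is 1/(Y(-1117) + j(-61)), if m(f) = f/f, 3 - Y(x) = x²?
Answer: -61/76149823 ≈ -8.0105e-7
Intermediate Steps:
Y(x) = 3 - x²
m(f) = 1
j(n) = 3 - 686*(1 + n)/n (j(n) = 3 + (-686/n)*(n + 1) = 3 + (-686/n)*(1 + n) = 3 - 686*(1 + n)/n)
1/(Y(-1117) + j(-61)) = 1/((3 - 1*(-1117)²) + (-683 - 686/(-61))) = 1/((3 - 1*1247689) + (-683 - 686*(-1/61))) = 1/((3 - 1247689) + (-683 + 686/61)) = 1/(-1247686 - 40977/61) = 1/(-76149823/61) = -61/76149823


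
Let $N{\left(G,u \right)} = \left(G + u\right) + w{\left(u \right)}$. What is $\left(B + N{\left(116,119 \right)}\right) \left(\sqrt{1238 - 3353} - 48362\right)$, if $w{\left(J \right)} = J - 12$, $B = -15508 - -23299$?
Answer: $-393328146 + 24399 i \sqrt{235} \approx -3.9333 \cdot 10^{8} + 3.7403 \cdot 10^{5} i$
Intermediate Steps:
$B = 7791$ ($B = -15508 + 23299 = 7791$)
$w{\left(J \right)} = -12 + J$
$N{\left(G,u \right)} = -12 + G + 2 u$ ($N{\left(G,u \right)} = \left(G + u\right) + \left(-12 + u\right) = -12 + G + 2 u$)
$\left(B + N{\left(116,119 \right)}\right) \left(\sqrt{1238 - 3353} - 48362\right) = \left(7791 + \left(-12 + 116 + 2 \cdot 119\right)\right) \left(\sqrt{1238 - 3353} - 48362\right) = \left(7791 + \left(-12 + 116 + 238\right)\right) \left(\sqrt{-2115} - 48362\right) = \left(7791 + 342\right) \left(3 i \sqrt{235} - 48362\right) = 8133 \left(-48362 + 3 i \sqrt{235}\right) = -393328146 + 24399 i \sqrt{235}$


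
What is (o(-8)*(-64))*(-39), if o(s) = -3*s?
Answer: 59904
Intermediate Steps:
(o(-8)*(-64))*(-39) = (-3*(-8)*(-64))*(-39) = (24*(-64))*(-39) = -1536*(-39) = 59904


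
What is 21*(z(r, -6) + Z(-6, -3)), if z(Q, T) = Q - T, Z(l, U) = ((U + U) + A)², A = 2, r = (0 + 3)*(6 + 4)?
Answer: 1092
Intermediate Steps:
r = 30 (r = 3*10 = 30)
Z(l, U) = (2 + 2*U)² (Z(l, U) = ((U + U) + 2)² = (2*U + 2)² = (2 + 2*U)²)
21*(z(r, -6) + Z(-6, -3)) = 21*((30 - 1*(-6)) + 4*(1 - 3)²) = 21*((30 + 6) + 4*(-2)²) = 21*(36 + 4*4) = 21*(36 + 16) = 21*52 = 1092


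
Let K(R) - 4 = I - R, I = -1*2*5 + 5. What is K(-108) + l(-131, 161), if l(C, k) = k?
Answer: 268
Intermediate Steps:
I = -5 (I = -2*5 + 5 = -10 + 5 = -5)
K(R) = -1 - R (K(R) = 4 + (-5 - R) = -1 - R)
K(-108) + l(-131, 161) = (-1 - 1*(-108)) + 161 = (-1 + 108) + 161 = 107 + 161 = 268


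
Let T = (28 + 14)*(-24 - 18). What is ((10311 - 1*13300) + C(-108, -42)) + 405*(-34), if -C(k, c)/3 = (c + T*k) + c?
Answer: -588043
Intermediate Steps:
T = -1764 (T = 42*(-42) = -1764)
C(k, c) = -6*c + 5292*k (C(k, c) = -3*((c - 1764*k) + c) = -3*(-1764*k + 2*c) = -6*c + 5292*k)
((10311 - 1*13300) + C(-108, -42)) + 405*(-34) = ((10311 - 1*13300) + (-6*(-42) + 5292*(-108))) + 405*(-34) = ((10311 - 13300) + (252 - 571536)) - 13770 = (-2989 - 571284) - 13770 = -574273 - 13770 = -588043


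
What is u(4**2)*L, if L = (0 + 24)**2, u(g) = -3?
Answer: -1728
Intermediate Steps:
L = 576 (L = 24**2 = 576)
u(4**2)*L = -3*576 = -1728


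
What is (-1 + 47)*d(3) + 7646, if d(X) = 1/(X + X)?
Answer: 22961/3 ≈ 7653.7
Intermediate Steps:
d(X) = 1/(2*X)
(-1 + 47)*d(3) + 7646 = (-1 + 47)*((½)/3) + 7646 = 46*((½)*(⅓)) + 7646 = 46*(⅙) + 7646 = 23/3 + 7646 = 22961/3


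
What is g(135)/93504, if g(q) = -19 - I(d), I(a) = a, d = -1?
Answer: -3/15584 ≈ -0.00019251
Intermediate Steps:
g(q) = -18 (g(q) = -19 - 1*(-1) = -19 + 1 = -18)
g(135)/93504 = -18/93504 = -18*1/93504 = -3/15584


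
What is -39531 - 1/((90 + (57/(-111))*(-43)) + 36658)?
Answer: -53781648820/1360493 ≈ -39531.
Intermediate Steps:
-39531 - 1/((90 + (57/(-111))*(-43)) + 36658) = -39531 - 1/((90 + (57*(-1/111))*(-43)) + 36658) = -39531 - 1/((90 - 19/37*(-43)) + 36658) = -39531 - 1/((90 + 817/37) + 36658) = -39531 - 1/(4147/37 + 36658) = -39531 - 1/1360493/37 = -39531 - 1*37/1360493 = -39531 - 37/1360493 = -53781648820/1360493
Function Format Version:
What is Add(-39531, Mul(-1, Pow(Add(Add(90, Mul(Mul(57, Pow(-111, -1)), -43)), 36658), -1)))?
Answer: Rational(-53781648820, 1360493) ≈ -39531.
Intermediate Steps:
Add(-39531, Mul(-1, Pow(Add(Add(90, Mul(Mul(57, Pow(-111, -1)), -43)), 36658), -1))) = Add(-39531, Mul(-1, Pow(Add(Add(90, Mul(Mul(57, Rational(-1, 111)), -43)), 36658), -1))) = Add(-39531, Mul(-1, Pow(Add(Add(90, Mul(Rational(-19, 37), -43)), 36658), -1))) = Add(-39531, Mul(-1, Pow(Add(Add(90, Rational(817, 37)), 36658), -1))) = Add(-39531, Mul(-1, Pow(Add(Rational(4147, 37), 36658), -1))) = Add(-39531, Mul(-1, Pow(Rational(1360493, 37), -1))) = Add(-39531, Mul(-1, Rational(37, 1360493))) = Add(-39531, Rational(-37, 1360493)) = Rational(-53781648820, 1360493)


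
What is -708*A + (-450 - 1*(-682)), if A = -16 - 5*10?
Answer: 46960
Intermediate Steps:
A = -66 (A = -16 - 50 = -66)
-708*A + (-450 - 1*(-682)) = -708*(-66) + (-450 - 1*(-682)) = 46728 + (-450 + 682) = 46728 + 232 = 46960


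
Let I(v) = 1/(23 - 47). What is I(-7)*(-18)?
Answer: 3/4 ≈ 0.75000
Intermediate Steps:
I(v) = -1/24 (I(v) = 1/(-24) = -1/24)
I(-7)*(-18) = -1/24*(-18) = 3/4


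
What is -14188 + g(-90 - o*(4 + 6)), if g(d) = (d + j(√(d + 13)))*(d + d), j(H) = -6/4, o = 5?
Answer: 25432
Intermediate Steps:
j(H) = -3/2 (j(H) = -6*¼ = -3/2)
g(d) = 2*d*(-3/2 + d) (g(d) = (d - 3/2)*(d + d) = (-3/2 + d)*(2*d) = 2*d*(-3/2 + d))
-14188 + g(-90 - o*(4 + 6)) = -14188 + (-90 - 5*(4 + 6))*(-3 + 2*(-90 - 5*(4 + 6))) = -14188 + (-90 - 5*10)*(-3 + 2*(-90 - 5*10)) = -14188 + (-90 - 1*50)*(-3 + 2*(-90 - 1*50)) = -14188 + (-90 - 50)*(-3 + 2*(-90 - 50)) = -14188 - 140*(-3 + 2*(-140)) = -14188 - 140*(-3 - 280) = -14188 - 140*(-283) = -14188 + 39620 = 25432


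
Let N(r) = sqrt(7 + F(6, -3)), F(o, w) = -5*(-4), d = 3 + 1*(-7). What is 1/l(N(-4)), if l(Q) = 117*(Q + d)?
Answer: 4/1287 + sqrt(3)/429 ≈ 0.0071454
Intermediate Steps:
d = -4 (d = 3 - 7 = -4)
F(o, w) = 20
N(r) = 3*sqrt(3) (N(r) = sqrt(7 + 20) = sqrt(27) = 3*sqrt(3))
l(Q) = -468 + 117*Q (l(Q) = 117*(Q - 4) = 117*(-4 + Q) = -468 + 117*Q)
1/l(N(-4)) = 1/(-468 + 117*(3*sqrt(3))) = 1/(-468 + 351*sqrt(3))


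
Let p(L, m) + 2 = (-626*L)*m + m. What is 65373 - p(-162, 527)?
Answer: -53379276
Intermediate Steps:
p(L, m) = -2 + m - 626*L*m (p(L, m) = -2 + ((-626*L)*m + m) = -2 + (-626*L*m + m) = -2 + (m - 626*L*m) = -2 + m - 626*L*m)
65373 - p(-162, 527) = 65373 - (-2 + 527 - 626*(-162)*527) = 65373 - (-2 + 527 + 53444124) = 65373 - 1*53444649 = 65373 - 53444649 = -53379276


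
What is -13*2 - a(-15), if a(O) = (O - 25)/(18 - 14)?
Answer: -16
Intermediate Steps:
a(O) = -25/4 + O/4 (a(O) = (-25 + O)/4 = (-25 + O)*(¼) = -25/4 + O/4)
-13*2 - a(-15) = -13*2 - (-25/4 + (¼)*(-15)) = -26 - (-25/4 - 15/4) = -26 - 1*(-10) = -26 + 10 = -16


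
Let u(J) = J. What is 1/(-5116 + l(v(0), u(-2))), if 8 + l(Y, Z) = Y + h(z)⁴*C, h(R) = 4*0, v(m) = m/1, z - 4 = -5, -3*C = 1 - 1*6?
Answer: -1/5124 ≈ -0.00019516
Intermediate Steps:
C = 5/3 (C = -(1 - 1*6)/3 = -(1 - 6)/3 = -⅓*(-5) = 5/3 ≈ 1.6667)
z = -1 (z = 4 - 5 = -1)
v(m) = m (v(m) = m*1 = m)
h(R) = 0
l(Y, Z) = -8 + Y (l(Y, Z) = -8 + (Y + 0⁴*(5/3)) = -8 + (Y + 0*(5/3)) = -8 + (Y + 0) = -8 + Y)
1/(-5116 + l(v(0), u(-2))) = 1/(-5116 + (-8 + 0)) = 1/(-5116 - 8) = 1/(-5124) = -1/5124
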